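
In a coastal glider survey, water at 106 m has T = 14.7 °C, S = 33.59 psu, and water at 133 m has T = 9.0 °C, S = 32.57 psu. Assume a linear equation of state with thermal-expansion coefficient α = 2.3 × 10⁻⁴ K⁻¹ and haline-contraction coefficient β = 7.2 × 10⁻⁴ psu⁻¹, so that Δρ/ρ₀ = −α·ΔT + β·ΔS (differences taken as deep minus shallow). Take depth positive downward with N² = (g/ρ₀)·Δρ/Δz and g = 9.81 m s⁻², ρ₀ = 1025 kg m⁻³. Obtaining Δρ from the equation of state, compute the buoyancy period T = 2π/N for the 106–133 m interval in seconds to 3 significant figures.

ΔT = -5.7 K, ΔS = -1.02 psu (deep − shallow).
Δρ/ρ₀ = −αΔT + βΔS = 1.311 × 10⁻³ − 7.344 × 10⁻⁴ = 5.766 × 10⁻⁴, so Δρ ≈ 0.5910 kg m⁻³.
N² = (g/ρ₀)·Δρ/Δz = g·(Δρ/ρ₀)/Δz = 9.81 × 5.766 × 10⁻⁴ / 27 = 2.0950 × 10⁻⁴ s⁻².
N = √(2.0950 × 10⁻⁴) = 0.014474 rad s⁻¹ → T = 2π/N = 434.10 s ≈ 434 s.

434 s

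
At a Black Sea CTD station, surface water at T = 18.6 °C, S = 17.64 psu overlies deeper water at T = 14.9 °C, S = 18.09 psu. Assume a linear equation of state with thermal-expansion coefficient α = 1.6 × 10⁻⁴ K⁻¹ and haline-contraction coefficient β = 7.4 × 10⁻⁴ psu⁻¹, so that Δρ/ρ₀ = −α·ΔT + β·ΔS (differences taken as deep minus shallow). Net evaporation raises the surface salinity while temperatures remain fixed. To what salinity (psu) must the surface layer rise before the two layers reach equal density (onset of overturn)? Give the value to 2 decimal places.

18.89 psu

Neutral buoyancy requires −α(T_deep − T_surf) + β(S_deep − S_surf′) = 0.
S_surf′ = S_deep − (α/β)·ΔT = 18.09 − (1.6 × 10⁻⁴/7.4 × 10⁻⁴)·(-3.7) = 18.8900 psu.
Increase required: 18.8900 − 17.64 = 1.2500 psu.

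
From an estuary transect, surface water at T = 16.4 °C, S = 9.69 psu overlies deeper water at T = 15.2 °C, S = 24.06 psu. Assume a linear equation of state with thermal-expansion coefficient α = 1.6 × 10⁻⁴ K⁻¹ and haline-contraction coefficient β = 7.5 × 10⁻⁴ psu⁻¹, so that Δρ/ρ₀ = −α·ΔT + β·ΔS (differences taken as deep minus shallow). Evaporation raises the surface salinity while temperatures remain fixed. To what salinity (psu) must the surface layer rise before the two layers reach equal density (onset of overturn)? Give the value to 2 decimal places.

24.32 psu

Neutral buoyancy requires −α(T_deep − T_surf) + β(S_deep − S_surf′) = 0.
S_surf′ = S_deep − (α/β)·ΔT = 24.06 − (1.6 × 10⁻⁴/7.5 × 10⁻⁴)·(-1.2) = 24.3160 psu.
Increase required: 24.3160 − 9.69 = 14.6260 psu.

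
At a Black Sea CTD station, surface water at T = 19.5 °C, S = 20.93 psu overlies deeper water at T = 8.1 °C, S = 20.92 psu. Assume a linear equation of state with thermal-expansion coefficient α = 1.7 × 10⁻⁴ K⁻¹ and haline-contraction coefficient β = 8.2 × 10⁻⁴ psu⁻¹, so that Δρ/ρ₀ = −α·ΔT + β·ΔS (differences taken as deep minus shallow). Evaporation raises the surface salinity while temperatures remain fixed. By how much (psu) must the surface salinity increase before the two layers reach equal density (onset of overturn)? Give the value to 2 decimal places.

Neutral buoyancy requires −α(T_deep − T_surf) + β(S_deep − S_surf′) = 0.
S_surf′ = S_deep − (α/β)·ΔT = 20.92 − (1.7 × 10⁻⁴/8.2 × 10⁻⁴)·(-11.4) = 23.2834 psu.
Increase required: 23.2834 − 20.93 = 2.3534 psu.

2.35 psu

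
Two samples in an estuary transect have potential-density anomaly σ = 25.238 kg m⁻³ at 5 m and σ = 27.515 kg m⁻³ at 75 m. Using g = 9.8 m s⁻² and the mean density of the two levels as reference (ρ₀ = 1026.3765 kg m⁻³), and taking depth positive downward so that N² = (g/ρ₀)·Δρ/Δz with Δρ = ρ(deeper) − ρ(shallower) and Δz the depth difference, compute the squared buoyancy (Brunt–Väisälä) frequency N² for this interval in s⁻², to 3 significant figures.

3.11 × 10⁻⁴ s⁻²

Δρ = 1027.515 − 1025.238 = 2.277 kg m⁻³ over Δz = 75 − 5 = 70 m.
N² = (9.8/1026.3765) × (2.277/70) = 3.1059 × 10⁻⁴ s⁻² ≈ 3.11 × 10⁻⁴ s⁻².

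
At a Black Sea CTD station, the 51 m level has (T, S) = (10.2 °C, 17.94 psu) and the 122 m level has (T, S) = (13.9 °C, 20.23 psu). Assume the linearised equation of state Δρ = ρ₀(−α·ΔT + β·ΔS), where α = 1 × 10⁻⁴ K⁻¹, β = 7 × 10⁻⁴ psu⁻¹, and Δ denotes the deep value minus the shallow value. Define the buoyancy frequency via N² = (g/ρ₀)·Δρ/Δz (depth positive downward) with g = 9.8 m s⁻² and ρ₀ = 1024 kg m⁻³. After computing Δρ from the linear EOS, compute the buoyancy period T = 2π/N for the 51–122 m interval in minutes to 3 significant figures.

8.03 min

ΔT = +3.7 K, ΔS = +2.29 psu (deep − shallow).
Δρ/ρ₀ = −αΔT + βΔS = -3.70 × 10⁻⁴ + 1.603 × 10⁻³ = 1.233 × 10⁻³, so Δρ ≈ 1.263 kg m⁻³.
N² = (g/ρ₀)·Δρ/Δz = g·(Δρ/ρ₀)/Δz = 9.8 × 1.233 × 10⁻³ / 71 = 1.7019 × 10⁻⁴ s⁻².
N = √(1.7019 × 10⁻⁴) = 0.013046 rad s⁻¹ → T = 2π/N = 481.62 s = 8.0270 min ≈ 8.03 min.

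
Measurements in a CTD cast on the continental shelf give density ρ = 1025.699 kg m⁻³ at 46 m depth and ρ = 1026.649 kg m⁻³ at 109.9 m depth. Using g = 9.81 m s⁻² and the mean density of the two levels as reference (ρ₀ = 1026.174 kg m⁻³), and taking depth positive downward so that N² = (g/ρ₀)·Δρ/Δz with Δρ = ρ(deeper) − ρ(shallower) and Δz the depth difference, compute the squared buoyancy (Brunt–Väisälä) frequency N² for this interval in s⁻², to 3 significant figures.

1.42 × 10⁻⁴ s⁻²

Δρ = 1026.649 − 1025.699 = 0.950 kg m⁻³ over Δz = 109.9 − 46 = 63.9 m.
N² = (9.81/1026.174) × (0.950/63.9) = 1.4213 × 10⁻⁴ s⁻² ≈ 1.42 × 10⁻⁴ s⁻².
A positive N² confirms static stability across the interval.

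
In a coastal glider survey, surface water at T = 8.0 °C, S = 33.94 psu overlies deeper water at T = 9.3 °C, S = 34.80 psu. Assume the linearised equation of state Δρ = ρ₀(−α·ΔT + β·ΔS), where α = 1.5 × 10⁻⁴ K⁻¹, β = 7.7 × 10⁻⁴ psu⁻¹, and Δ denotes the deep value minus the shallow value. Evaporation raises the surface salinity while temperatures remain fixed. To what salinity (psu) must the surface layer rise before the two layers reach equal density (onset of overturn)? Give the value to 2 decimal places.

34.55 psu

Neutral buoyancy requires −α(T_deep − T_surf) + β(S_deep − S_surf′) = 0.
S_surf′ = S_deep − (α/β)·ΔT = 34.80 − (1.5 × 10⁻⁴/7.7 × 10⁻⁴)·(+1.3) = 34.5468 psu.
Increase required: 34.5468 − 33.94 = 0.6068 psu.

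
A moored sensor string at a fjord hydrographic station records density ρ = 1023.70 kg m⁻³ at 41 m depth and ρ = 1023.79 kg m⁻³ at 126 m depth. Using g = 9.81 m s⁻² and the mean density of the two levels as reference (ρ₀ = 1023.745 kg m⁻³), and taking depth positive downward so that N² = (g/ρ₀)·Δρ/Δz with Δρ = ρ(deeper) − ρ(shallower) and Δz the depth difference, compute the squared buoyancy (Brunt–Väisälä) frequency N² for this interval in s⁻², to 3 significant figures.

Δρ = 1023.79 − 1023.70 = 0.09 kg m⁻³ over Δz = 126 − 41 = 85 m.
N² = (9.81/1023.745) × (0.09/85) = 1.0146 × 10⁻⁵ s⁻² ≈ 1.01 × 10⁻⁵ s⁻².

1.01 × 10⁻⁵ s⁻²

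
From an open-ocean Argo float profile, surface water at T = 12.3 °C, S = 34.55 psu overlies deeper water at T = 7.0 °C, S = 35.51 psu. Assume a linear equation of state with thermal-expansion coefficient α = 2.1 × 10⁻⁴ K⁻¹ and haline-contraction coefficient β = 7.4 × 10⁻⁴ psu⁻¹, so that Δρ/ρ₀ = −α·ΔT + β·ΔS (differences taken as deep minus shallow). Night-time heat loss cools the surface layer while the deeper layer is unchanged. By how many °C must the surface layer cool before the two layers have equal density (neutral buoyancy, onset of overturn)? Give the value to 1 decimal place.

Neutral buoyancy requires Δρ = 0, i.e. −α(T_deep − T_surf′) + β(S_deep − S_surf) = 0.
T_surf′ = T_deep − (β/α)·ΔS = 7.0 − (7.4 × 10⁻⁴/2.1 × 10⁻⁴)·(+0.96) = 3.617 °C.
Cooling required: 12.3 − (3.617) = 8.683 °C.

8.7 °C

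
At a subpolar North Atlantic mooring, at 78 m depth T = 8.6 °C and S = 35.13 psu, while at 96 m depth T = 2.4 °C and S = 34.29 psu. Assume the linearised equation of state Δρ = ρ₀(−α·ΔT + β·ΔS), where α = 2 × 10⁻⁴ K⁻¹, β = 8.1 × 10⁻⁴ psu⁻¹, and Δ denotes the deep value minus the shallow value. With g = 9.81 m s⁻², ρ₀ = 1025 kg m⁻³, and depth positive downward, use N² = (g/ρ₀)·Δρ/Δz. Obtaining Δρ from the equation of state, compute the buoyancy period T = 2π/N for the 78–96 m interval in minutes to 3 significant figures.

ΔT = -6.2 K, ΔS = -0.84 psu (deep − shallow).
Δρ/ρ₀ = −αΔT + βΔS = 1.24 × 10⁻³ − 6.804 × 10⁻⁴ = 5.596 × 10⁻⁴, so Δρ ≈ 0.5736 kg m⁻³.
N² = (g/ρ₀)·Δρ/Δz = g·(Δρ/ρ₀)/Δz = 9.81 × 5.596 × 10⁻⁴ / 18 = 3.0498 × 10⁻⁴ s⁻².
N = √(3.0498 × 10⁻⁴) = 0.017464 rad s⁻¹ → T = 2π/N = 359.78 s = 5.9963 min ≈ 6.00 min.

6.00 min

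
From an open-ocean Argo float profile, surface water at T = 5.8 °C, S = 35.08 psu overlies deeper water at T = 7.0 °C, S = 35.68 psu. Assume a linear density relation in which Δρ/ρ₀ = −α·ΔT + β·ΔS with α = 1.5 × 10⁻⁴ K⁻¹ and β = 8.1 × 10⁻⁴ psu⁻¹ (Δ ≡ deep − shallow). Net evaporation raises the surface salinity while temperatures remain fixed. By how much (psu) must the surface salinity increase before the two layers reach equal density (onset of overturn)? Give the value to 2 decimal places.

0.38 psu

Neutral buoyancy requires −α(T_deep − T_surf) + β(S_deep − S_surf′) = 0.
S_surf′ = S_deep − (α/β)·ΔT = 35.68 − (1.5 × 10⁻⁴/8.1 × 10⁻⁴)·(+1.2) = 35.4578 psu.
Increase required: 35.4578 − 35.08 = 0.3778 psu.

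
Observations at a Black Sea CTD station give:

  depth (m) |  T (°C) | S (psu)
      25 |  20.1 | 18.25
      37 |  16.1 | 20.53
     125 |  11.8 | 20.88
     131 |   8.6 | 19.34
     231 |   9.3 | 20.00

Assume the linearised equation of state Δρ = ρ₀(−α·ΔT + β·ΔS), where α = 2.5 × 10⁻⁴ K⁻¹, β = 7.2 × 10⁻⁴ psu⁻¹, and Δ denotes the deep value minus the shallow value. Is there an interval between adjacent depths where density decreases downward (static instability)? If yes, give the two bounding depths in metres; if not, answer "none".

125–131 m

Evaluate Δρ/ρ₀ = −αΔT + βΔS across each adjacent pair:
  25–37 m: −αΔT+βΔS = −(2.5 × 10⁻⁴)(-4.0)+(7.2 × 10⁻⁴)(+2.28) = 2.6 × 10⁻³ → stable
  37–125 m: −αΔT+βΔS = −(2.5 × 10⁻⁴)(-4.3)+(7.2 × 10⁻⁴)(+0.35) = 1.3 × 10⁻³ → stable
  125–131 m: −αΔT+βΔS = −(2.5 × 10⁻⁴)(-3.2)+(7.2 × 10⁻⁴)(-1.54) = -3.1 × 10⁻⁴ → UNSTABLE
  131–231 m: −αΔT+βΔS = −(2.5 × 10⁻⁴)(+0.7)+(7.2 × 10⁻⁴)(+0.66) = 3.0 × 10⁻⁴ → stable
The 125–131 m interval has Δρ < 0: lighter water underlies denser water.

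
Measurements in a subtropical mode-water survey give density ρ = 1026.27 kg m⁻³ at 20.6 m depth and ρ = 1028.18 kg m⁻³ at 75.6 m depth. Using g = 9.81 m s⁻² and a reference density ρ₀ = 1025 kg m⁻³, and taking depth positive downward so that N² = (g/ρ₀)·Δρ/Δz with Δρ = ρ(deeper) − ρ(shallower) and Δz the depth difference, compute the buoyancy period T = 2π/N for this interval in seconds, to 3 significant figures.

345 s

Δρ = 1028.18 − 1026.27 = 1.91 kg m⁻³ over Δz = 75.6 − 20.6 = 55 m.
N² = (9.81/1025) × (1.91/55) = 3.3237 × 10⁻⁴ s⁻².
N = √(3.3237 × 10⁻⁴) = 0.018231 rad s⁻¹, so T = 2π/N = 344.64 s ≈ 345 s.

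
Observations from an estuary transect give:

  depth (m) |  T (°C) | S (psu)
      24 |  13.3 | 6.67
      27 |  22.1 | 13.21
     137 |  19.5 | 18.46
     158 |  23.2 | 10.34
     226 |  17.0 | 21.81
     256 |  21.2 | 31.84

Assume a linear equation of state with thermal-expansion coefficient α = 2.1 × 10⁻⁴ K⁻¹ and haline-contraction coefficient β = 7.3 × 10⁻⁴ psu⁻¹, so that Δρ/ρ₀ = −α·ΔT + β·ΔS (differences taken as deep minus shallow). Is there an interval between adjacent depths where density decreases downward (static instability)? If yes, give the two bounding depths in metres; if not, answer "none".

137–158 m

Evaluate Δρ/ρ₀ = −αΔT + βΔS across each adjacent pair:
  24–27 m: −αΔT+βΔS = −(2.1 × 10⁻⁴)(+8.8)+(7.3 × 10⁻⁴)(+6.54) = 2.9 × 10⁻³ → stable
  27–137 m: −αΔT+βΔS = −(2.1 × 10⁻⁴)(-2.6)+(7.3 × 10⁻⁴)(+5.25) = 4.4 × 10⁻³ → stable
  137–158 m: −αΔT+βΔS = −(2.1 × 10⁻⁴)(+3.7)+(7.3 × 10⁻⁴)(-8.12) = -6.7 × 10⁻³ → UNSTABLE
  158–226 m: −αΔT+βΔS = −(2.1 × 10⁻⁴)(-6.2)+(7.3 × 10⁻⁴)(+11.47) = 9.7 × 10⁻³ → stable
  226–256 m: −αΔT+βΔS = −(2.1 × 10⁻⁴)(+4.2)+(7.3 × 10⁻⁴)(+10.03) = 6.4 × 10⁻³ → stable
The 137–158 m interval has Δρ < 0: lighter water underlies denser water.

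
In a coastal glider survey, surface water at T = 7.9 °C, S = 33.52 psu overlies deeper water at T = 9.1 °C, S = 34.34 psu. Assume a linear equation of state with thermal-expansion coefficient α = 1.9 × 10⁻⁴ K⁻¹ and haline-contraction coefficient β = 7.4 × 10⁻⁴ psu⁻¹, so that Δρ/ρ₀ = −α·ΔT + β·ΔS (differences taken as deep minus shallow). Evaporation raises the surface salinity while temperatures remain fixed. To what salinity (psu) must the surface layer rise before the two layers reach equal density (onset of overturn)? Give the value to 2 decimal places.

Neutral buoyancy requires −α(T_deep − T_surf) + β(S_deep − S_surf′) = 0.
S_surf′ = S_deep − (α/β)·ΔT = 34.34 − (1.9 × 10⁻⁴/7.4 × 10⁻⁴)·(+1.2) = 34.0319 psu.
Increase required: 34.0319 − 33.52 = 0.5119 psu.

34.03 psu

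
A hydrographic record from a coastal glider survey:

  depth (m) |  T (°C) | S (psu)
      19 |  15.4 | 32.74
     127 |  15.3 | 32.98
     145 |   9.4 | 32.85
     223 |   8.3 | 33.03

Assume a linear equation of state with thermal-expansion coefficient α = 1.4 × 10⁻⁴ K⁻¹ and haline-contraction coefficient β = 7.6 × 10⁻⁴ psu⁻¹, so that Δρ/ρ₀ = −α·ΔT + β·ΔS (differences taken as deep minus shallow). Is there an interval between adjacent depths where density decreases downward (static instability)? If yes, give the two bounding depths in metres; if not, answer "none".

Evaluate Δρ/ρ₀ = −αΔT + βΔS across each adjacent pair:
  19–127 m: −αΔT+βΔS = −(1.4 × 10⁻⁴)(-0.1)+(7.6 × 10⁻⁴)(+0.24) = 2.0 × 10⁻⁴ → stable
  127–145 m: −αΔT+βΔS = −(1.4 × 10⁻⁴)(-5.9)+(7.6 × 10⁻⁴)(-0.13) = 7.3 × 10⁻⁴ → stable
  145–223 m: −αΔT+βΔS = −(1.4 × 10⁻⁴)(-1.1)+(7.6 × 10⁻⁴)(+0.18) = 2.9 × 10⁻⁴ → stable
Every interval has Δρ > 0: the column is stably stratified throughout.

none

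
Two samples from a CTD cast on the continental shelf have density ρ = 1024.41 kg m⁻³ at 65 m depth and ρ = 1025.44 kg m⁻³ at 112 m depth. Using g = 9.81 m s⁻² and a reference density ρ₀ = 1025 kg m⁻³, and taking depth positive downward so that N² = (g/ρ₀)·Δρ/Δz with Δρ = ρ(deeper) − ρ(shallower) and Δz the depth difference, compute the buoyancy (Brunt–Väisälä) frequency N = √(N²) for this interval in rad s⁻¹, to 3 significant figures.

0.0145 rad s⁻¹

Δρ = 1025.44 − 1024.41 = 1.03 kg m⁻³ over Δz = 112 − 65 = 47 m.
N² = (9.81/1025) × (1.03/47) = 2.0974 × 10⁻⁴ s⁻².
N = √(2.0974 × 10⁻⁴) = 0.014482 rad s⁻¹ ≈ 0.0145 rad s⁻¹.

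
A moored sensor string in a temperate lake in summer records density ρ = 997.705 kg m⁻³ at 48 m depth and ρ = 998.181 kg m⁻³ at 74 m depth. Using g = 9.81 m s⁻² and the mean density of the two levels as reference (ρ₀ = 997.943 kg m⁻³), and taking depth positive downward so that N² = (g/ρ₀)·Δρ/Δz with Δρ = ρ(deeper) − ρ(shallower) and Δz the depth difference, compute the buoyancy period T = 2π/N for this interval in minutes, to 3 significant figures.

Δρ = 998.181 − 997.705 = 0.476 kg m⁻³ over Δz = 74 − 48 = 26 m.
N² = (9.81/997.943) × (0.476/26) = 1.7997 × 10⁻⁴ s⁻².
N = √(1.7997 × 10⁻⁴) = 0.013415 rad s⁻¹, so T = 2π/N = 468.37 s = 7.8062 min ≈ 7.81 min.
Since Δρ > 0 the layer is stably stratified.

7.81 min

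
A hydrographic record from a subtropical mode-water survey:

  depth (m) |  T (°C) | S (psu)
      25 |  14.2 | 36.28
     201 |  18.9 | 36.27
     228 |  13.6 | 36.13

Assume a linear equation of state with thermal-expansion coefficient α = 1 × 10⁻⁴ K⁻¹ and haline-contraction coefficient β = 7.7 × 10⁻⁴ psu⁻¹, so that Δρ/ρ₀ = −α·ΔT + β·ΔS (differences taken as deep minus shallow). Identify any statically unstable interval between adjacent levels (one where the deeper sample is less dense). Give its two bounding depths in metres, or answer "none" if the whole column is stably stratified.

Evaluate Δρ/ρ₀ = −αΔT + βΔS across each adjacent pair:
  25–201 m: −αΔT+βΔS = −(1 × 10⁻⁴)(+4.7)+(7.7 × 10⁻⁴)(-0.01) = -4.8 × 10⁻⁴ → UNSTABLE
  201–228 m: −αΔT+βΔS = −(1 × 10⁻⁴)(-5.3)+(7.7 × 10⁻⁴)(-0.14) = 4.2 × 10⁻⁴ → stable
The 25–201 m interval has Δρ < 0: lighter water underlies denser water.

25–201 m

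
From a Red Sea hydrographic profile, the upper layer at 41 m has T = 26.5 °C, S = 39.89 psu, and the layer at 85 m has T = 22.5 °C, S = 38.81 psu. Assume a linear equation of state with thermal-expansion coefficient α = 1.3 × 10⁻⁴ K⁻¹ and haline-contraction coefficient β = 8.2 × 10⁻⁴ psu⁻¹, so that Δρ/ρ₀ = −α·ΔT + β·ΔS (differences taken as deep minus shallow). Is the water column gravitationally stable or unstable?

ΔT = 22.5 − 26.5 = -4.0 K and ΔS = 38.81 − 39.89 = -1.08 psu (deep − shallow).
−αΔT = 5.20 × 10⁻⁴; βΔS = -8.856 × 10⁻⁴; sum Δρ/ρ₀ = -3.656 × 10⁻⁴.
Δρ/ρ₀ < 0, so Δρ < 0: deeper water is lighter → statically unstable; the column would overturn.

unstable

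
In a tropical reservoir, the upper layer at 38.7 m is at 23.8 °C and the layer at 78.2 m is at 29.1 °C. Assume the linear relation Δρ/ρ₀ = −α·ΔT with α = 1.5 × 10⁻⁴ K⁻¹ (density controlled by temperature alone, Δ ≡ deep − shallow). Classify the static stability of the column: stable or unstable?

unstable

ΔT = 29.1 − 23.8 = +5.3 K, so Δρ/ρ₀ = −αΔT = -7.95 × 10⁻⁴.
Δρ/ρ₀ < 0, so Δρ < 0: deeper water is lighter → statically unstable; the column would overturn.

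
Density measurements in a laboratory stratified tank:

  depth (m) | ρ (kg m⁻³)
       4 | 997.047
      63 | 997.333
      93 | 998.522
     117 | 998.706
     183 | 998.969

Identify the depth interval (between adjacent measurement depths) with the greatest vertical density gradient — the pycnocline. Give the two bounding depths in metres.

63–93 m

Compute the density gradient over each adjacent pair:
  4–63 m: Δρ/Δz = 0.286/59 = 4.8 × 10⁻³ kg m⁻⁴
  63–93 m: Δρ/Δz = 1.189/30 = 0.040 kg m⁻⁴
  93–117 m: Δρ/Δz = 0.184/24 = 7.7 × 10⁻³ kg m⁻⁴
  117–183 m: Δρ/Δz = 0.263/66 = 4.0 × 10⁻³ kg m⁻⁴
The largest gradient is in the 63–93 m interval — the pycnocline.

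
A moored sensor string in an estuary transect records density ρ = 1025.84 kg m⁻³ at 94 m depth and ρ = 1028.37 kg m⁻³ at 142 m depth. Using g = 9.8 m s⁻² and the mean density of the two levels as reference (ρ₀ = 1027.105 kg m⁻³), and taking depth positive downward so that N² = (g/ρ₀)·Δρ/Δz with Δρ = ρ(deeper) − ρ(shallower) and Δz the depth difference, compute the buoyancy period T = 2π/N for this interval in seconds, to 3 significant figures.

280 s

Δρ = 1028.37 − 1025.84 = 2.53 kg m⁻³ over Δz = 142 − 94 = 48 m.
N² = (9.8/1027.105) × (2.53/48) = 5.0291 × 10⁻⁴ s⁻².
N = √(5.0291 × 10⁻⁴) = 0.022426 rad s⁻¹, so T = 2π/N = 280.17 s ≈ 280 s.
A positive N² confirms static stability across the interval.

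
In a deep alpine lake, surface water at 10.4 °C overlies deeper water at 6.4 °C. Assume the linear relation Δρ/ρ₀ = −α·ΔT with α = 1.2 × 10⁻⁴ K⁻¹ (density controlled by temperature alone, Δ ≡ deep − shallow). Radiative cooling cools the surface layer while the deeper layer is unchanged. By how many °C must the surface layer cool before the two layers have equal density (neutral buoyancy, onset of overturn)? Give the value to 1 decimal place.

With temperature the only control, equal density requires T_surf′ = T_deep.
T_surf′ = 6.4 °C.
Cooling required: 10.4 − 6.4 = 4.0 °C.

4.0 °C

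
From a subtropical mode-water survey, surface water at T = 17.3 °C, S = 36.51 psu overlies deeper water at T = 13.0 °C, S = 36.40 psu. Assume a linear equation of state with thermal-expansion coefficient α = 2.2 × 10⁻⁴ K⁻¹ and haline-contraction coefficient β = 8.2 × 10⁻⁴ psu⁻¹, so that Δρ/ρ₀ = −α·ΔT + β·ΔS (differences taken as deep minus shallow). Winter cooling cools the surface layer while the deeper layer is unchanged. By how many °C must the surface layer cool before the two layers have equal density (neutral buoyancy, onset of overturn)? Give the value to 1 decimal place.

3.9 °C

Neutral buoyancy requires Δρ = 0, i.e. −α(T_deep − T_surf′) + β(S_deep − S_surf) = 0.
T_surf′ = T_deep − (β/α)·ΔS = 13.0 − (8.2 × 10⁻⁴/2.2 × 10⁻⁴)·(-0.11) = 13.410 °C.
Cooling required: 17.3 − (13.410) = 3.890 °C.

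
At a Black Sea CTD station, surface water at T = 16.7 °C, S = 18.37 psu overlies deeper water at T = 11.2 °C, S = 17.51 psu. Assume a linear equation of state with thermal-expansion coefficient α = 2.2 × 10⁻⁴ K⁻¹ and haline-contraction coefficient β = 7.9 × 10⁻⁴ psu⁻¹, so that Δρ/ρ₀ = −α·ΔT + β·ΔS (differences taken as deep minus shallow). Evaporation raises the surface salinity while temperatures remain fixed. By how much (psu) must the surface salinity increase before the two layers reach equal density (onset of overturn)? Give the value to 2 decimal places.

0.67 psu

Neutral buoyancy requires −α(T_deep − T_surf) + β(S_deep − S_surf′) = 0.
S_surf′ = S_deep − (α/β)·ΔT = 17.51 − (2.2 × 10⁻⁴/7.9 × 10⁻⁴)·(-5.5) = 19.0416 psu.
Increase required: 19.0416 − 18.37 = 0.6716 psu.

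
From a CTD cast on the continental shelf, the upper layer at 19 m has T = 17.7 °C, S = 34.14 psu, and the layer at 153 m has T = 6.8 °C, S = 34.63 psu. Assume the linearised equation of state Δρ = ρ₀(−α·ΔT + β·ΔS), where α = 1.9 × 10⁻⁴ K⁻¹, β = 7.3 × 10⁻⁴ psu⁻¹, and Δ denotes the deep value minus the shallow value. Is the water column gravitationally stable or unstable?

stable

ΔT = 6.8 − 17.7 = -10.9 K and ΔS = 34.63 − 34.14 = +0.49 psu (deep − shallow).
−αΔT = 2.071 × 10⁻³; βΔS = 3.577 × 10⁻⁴; sum Δρ/ρ₀ = 2.4287 × 10⁻³.
Δρ/ρ₀ > 0, so Δρ > 0: deeper water is denser → statically stable.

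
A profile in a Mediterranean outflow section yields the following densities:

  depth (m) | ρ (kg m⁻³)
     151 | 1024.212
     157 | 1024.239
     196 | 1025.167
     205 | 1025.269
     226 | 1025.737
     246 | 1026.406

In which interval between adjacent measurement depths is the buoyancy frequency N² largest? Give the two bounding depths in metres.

226–246 m

Compute the density gradient over each adjacent pair:
  151–157 m: Δρ/Δz = 0.027/6 = 4.5 × 10⁻³ kg m⁻⁴
  157–196 m: Δρ/Δz = 0.928/39 = 0.024 kg m⁻⁴
  196–205 m: Δρ/Δz = 0.102/9 = 0.011 kg m⁻⁴
  205–226 m: Δρ/Δz = 0.468/21 = 0.022 kg m⁻⁴
  226–246 m: Δρ/Δz = 0.669/20 = 0.033 kg m⁻⁴
The largest gradient is in the 226–246 m interval — the pycnocline.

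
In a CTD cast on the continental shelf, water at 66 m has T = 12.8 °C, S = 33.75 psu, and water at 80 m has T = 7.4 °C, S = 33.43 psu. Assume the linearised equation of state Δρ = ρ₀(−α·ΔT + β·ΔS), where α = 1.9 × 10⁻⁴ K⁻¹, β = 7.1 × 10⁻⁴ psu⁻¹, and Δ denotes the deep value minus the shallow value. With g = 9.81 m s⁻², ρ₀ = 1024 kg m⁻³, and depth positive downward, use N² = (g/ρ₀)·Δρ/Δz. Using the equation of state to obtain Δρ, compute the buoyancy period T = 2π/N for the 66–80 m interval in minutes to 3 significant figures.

4.43 min

ΔT = -5.4 K, ΔS = -0.32 psu (deep − shallow).
Δρ/ρ₀ = −αΔT + βΔS = 1.026 × 10⁻³ − 2.272 × 10⁻⁴ = 7.988 × 10⁻⁴, so Δρ ≈ 0.8180 kg m⁻³.
N² = (g/ρ₀)·Δρ/Δz = g·(Δρ/ρ₀)/Δz = 9.81 × 7.988 × 10⁻⁴ / 14 = 5.5973 × 10⁻⁴ s⁻².
N = √(5.5973 × 10⁻⁴) = 0.023659 rad s⁻¹ → T = 2π/N = 265.57 s = 4.4262 min ≈ 4.43 min.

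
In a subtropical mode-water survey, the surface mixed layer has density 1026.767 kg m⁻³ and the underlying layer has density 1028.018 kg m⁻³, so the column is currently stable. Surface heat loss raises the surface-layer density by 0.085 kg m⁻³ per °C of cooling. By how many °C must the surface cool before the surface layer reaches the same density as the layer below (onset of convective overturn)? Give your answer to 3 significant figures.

14.7 °C

Density deficit of the surface layer: 1028.018 − 1026.767 = 1.251 kg m⁻³.
Required change = 1.251 / 0.085 = 14.7 °C.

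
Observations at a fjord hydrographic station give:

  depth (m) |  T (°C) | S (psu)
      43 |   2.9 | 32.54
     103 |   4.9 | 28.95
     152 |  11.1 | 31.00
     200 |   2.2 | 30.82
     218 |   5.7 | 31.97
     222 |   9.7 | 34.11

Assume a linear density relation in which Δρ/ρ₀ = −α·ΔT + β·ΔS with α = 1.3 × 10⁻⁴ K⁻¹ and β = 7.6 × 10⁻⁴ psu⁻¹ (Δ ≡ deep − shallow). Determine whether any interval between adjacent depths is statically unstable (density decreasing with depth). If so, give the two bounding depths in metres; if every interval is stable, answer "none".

Evaluate Δρ/ρ₀ = −αΔT + βΔS across each adjacent pair:
  43–103 m: −αΔT+βΔS = −(1.3 × 10⁻⁴)(+2.0)+(7.6 × 10⁻⁴)(-3.59) = -3.0 × 10⁻³ → UNSTABLE
  103–152 m: −αΔT+βΔS = −(1.3 × 10⁻⁴)(+6.2)+(7.6 × 10⁻⁴)(+2.05) = 7.5 × 10⁻⁴ → stable
  152–200 m: −αΔT+βΔS = −(1.3 × 10⁻⁴)(-8.9)+(7.6 × 10⁻⁴)(-0.18) = 1.0 × 10⁻³ → stable
  200–218 m: −αΔT+βΔS = −(1.3 × 10⁻⁴)(+3.5)+(7.6 × 10⁻⁴)(+1.15) = 4.2 × 10⁻⁴ → stable
  218–222 m: −αΔT+βΔS = −(1.3 × 10⁻⁴)(+4.0)+(7.6 × 10⁻⁴)(+2.14) = 1.1 × 10⁻³ → stable
The 43–103 m interval has Δρ < 0: lighter water underlies denser water.

43–103 m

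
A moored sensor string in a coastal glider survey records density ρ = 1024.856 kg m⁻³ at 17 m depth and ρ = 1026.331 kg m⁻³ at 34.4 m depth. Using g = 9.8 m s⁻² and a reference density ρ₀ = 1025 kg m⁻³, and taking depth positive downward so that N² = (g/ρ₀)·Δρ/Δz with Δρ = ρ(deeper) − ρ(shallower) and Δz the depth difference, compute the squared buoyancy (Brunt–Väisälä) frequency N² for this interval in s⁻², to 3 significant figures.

Δρ = 1026.331 − 1024.856 = 1.475 kg m⁻³ over Δz = 34.4 − 17 = 17.4 m.
N² = (9.8/1025) × (1.475/17.4) = 8.1049 × 10⁻⁴ s⁻² ≈ 8.10 × 10⁻⁴ s⁻².

8.10 × 10⁻⁴ s⁻²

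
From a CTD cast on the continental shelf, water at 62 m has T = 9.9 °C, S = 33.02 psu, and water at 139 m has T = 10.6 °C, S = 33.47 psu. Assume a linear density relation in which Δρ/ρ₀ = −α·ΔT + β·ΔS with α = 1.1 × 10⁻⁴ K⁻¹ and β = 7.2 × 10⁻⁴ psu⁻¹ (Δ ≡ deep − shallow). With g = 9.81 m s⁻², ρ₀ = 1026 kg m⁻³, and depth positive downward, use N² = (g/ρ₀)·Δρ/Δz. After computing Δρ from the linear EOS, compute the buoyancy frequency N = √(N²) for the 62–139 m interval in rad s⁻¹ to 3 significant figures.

ΔT = +0.7 K, ΔS = +0.45 psu (deep − shallow).
Δρ/ρ₀ = −αΔT + βΔS = -7.70 × 10⁻⁵ + 3.24 × 10⁻⁴ = 2.47 × 10⁻⁴, so Δρ ≈ 0.2534 kg m⁻³.
N² = (g/ρ₀)·Δρ/Δz = g·(Δρ/ρ₀)/Δz = 9.81 × 2.47 × 10⁻⁴ / 77 = 3.1468 × 10⁻⁵ s⁻².
N = √(3.1468 × 10⁻⁵) = 5.6096 × 10⁻³ rad s⁻¹ ≈ 5.61 × 10⁻³ rad s⁻¹.

5.61 × 10⁻³ rad s⁻¹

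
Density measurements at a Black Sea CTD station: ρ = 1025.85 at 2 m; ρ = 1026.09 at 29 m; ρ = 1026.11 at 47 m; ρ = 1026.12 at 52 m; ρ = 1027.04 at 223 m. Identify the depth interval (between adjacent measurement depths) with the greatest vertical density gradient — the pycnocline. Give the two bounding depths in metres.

Compute the density gradient over each adjacent pair:
  2–29 m: Δρ/Δz = 0.24/27 = 8.9 × 10⁻³ kg m⁻⁴
  29–47 m: Δρ/Δz = 0.02/18 = 1.1 × 10⁻³ kg m⁻⁴
  47–52 m: Δρ/Δz = 0.01/5 = 2.0 × 10⁻³ kg m⁻⁴
  52–223 m: Δρ/Δz = 0.92/171 = 5.4 × 10⁻³ kg m⁻⁴
The largest gradient is in the 2–29 m interval — the pycnocline.

2–29 m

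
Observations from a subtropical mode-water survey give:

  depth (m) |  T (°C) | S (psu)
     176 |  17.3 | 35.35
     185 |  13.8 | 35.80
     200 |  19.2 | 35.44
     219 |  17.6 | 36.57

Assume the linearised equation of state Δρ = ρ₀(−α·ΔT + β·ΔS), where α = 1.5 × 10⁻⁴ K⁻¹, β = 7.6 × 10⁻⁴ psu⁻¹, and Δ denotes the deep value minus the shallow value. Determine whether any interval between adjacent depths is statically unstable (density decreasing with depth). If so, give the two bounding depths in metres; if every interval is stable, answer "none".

Evaluate Δρ/ρ₀ = −αΔT + βΔS across each adjacent pair:
  176–185 m: −αΔT+βΔS = −(1.5 × 10⁻⁴)(-3.5)+(7.6 × 10⁻⁴)(+0.45) = 8.7 × 10⁻⁴ → stable
  185–200 m: −αΔT+βΔS = −(1.5 × 10⁻⁴)(+5.4)+(7.6 × 10⁻⁴)(-0.36) = -1.1 × 10⁻³ → UNSTABLE
  200–219 m: −αΔT+βΔS = −(1.5 × 10⁻⁴)(-1.6)+(7.6 × 10⁻⁴)(+1.13) = 1.1 × 10⁻³ → stable
The 185–200 m interval has Δρ < 0: lighter water underlies denser water.

185–200 m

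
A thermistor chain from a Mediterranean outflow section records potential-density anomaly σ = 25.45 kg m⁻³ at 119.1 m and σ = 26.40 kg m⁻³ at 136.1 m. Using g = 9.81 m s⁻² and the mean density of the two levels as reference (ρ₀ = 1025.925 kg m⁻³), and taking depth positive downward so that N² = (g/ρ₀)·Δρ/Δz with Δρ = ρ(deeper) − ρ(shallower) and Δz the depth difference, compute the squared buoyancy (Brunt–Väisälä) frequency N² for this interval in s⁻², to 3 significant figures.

5.34 × 10⁻⁴ s⁻²

Δρ = 1026.40 − 1025.45 = 0.95 kg m⁻³ over Δz = 136.1 − 119.1 = 17 m.
N² = (9.81/1025.925) × (0.95/17) = 5.3435 × 10⁻⁴ s⁻² ≈ 5.34 × 10⁻⁴ s⁻².
Since Δρ > 0 the layer is stably stratified.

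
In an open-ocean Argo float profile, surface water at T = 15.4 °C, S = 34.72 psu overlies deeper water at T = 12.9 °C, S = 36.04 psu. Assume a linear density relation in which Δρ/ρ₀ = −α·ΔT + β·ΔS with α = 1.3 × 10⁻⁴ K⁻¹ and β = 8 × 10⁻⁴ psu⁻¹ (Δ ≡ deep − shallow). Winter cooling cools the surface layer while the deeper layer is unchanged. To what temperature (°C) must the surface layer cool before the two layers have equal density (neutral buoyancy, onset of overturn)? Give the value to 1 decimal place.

4.8 °C

Neutral buoyancy requires Δρ = 0, i.e. −α(T_deep − T_surf′) + β(S_deep − S_surf) = 0.
T_surf′ = T_deep − (β/α)·ΔS = 12.9 − (8 × 10⁻⁴/1.3 × 10⁻⁴)·(+1.32) = 4.777 °C.
Cooling required: 15.4 − (4.777) = 10.623 °C.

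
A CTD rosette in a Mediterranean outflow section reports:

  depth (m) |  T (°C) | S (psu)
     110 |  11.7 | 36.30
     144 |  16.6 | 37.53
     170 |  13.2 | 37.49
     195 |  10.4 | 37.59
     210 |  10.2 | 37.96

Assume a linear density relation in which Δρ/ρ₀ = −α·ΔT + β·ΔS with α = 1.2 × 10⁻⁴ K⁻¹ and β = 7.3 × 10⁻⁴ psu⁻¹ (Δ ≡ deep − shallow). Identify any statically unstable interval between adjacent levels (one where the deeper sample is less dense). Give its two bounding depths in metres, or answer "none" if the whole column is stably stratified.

none

Evaluate Δρ/ρ₀ = −αΔT + βΔS across each adjacent pair:
  110–144 m: −αΔT+βΔS = −(1.2 × 10⁻⁴)(+4.9)+(7.3 × 10⁻⁴)(+1.23) = 3.1 × 10⁻⁴ → stable
  144–170 m: −αΔT+βΔS = −(1.2 × 10⁻⁴)(-3.4)+(7.3 × 10⁻⁴)(-0.04) = 3.8 × 10⁻⁴ → stable
  170–195 m: −αΔT+βΔS = −(1.2 × 10⁻⁴)(-2.8)+(7.3 × 10⁻⁴)(+0.10) = 4.1 × 10⁻⁴ → stable
  195–210 m: −αΔT+βΔS = −(1.2 × 10⁻⁴)(-0.2)+(7.3 × 10⁻⁴)(+0.37) = 2.9 × 10⁻⁴ → stable
Every interval has Δρ > 0: the column is stably stratified throughout.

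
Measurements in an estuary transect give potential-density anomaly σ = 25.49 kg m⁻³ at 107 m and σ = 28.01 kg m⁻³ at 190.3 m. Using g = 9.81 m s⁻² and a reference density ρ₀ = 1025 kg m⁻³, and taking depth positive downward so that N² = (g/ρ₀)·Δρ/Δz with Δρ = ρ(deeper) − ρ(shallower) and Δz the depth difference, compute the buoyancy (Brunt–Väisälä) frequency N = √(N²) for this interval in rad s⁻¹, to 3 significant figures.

0.0170 rad s⁻¹

Δρ = 1028.01 − 1025.49 = 2.52 kg m⁻³ over Δz = 190.3 − 107 = 83.3 m.
N² = (9.81/1025) × (2.52/83.3) = 2.8953 × 10⁻⁴ s⁻².
N = √(2.8953 × 10⁻⁴) = 0.017016 rad s⁻¹ ≈ 0.0170 rad s⁻¹.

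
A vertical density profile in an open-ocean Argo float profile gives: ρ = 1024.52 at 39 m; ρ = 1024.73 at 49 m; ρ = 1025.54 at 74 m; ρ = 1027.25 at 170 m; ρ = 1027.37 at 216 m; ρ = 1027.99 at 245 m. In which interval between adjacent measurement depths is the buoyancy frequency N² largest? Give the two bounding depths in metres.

Compute the density gradient over each adjacent pair:
  39–49 m: Δρ/Δz = 0.21/10 = 0.021 kg m⁻⁴
  49–74 m: Δρ/Δz = 0.81/25 = 0.032 kg m⁻⁴
  74–170 m: Δρ/Δz = 1.71/96 = 0.018 kg m⁻⁴
  170–216 m: Δρ/Δz = 0.12/46 = 2.6 × 10⁻³ kg m⁻⁴
  216–245 m: Δρ/Δz = 0.62/29 = 0.021 kg m⁻⁴
The largest gradient is in the 49–74 m interval — the pycnocline.

49–74 m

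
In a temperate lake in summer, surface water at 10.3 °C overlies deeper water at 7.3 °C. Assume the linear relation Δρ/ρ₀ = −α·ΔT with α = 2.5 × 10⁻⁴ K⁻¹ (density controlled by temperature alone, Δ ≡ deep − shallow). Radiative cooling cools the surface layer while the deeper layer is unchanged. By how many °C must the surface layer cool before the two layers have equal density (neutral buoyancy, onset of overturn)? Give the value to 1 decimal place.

With temperature the only control, equal density requires T_surf′ = T_deep.
T_surf′ = 7.3 °C.
Cooling required: 10.3 − 7.3 = 3.0 °C.

3.0 °C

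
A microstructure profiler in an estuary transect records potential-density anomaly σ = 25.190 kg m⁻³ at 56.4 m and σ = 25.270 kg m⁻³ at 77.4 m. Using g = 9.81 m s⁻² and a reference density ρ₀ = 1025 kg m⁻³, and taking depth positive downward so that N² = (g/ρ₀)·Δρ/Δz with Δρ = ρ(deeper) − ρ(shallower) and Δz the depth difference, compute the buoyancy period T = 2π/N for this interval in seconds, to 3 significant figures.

1.04 × 10³ s

Δρ = 1025.270 − 1025.190 = 0.080 kg m⁻³ over Δz = 77.4 − 56.4 = 21 m.
N² = (9.81/1025) × (0.080/21) = 3.6460 × 10⁻⁵ s⁻².
N = √(3.6460 × 10⁻⁵) = 6.0382 × 10⁻³ rad s⁻¹, so T = 2π/N = 1.0406 × 10³ s ≈ 1.04 × 10³ s.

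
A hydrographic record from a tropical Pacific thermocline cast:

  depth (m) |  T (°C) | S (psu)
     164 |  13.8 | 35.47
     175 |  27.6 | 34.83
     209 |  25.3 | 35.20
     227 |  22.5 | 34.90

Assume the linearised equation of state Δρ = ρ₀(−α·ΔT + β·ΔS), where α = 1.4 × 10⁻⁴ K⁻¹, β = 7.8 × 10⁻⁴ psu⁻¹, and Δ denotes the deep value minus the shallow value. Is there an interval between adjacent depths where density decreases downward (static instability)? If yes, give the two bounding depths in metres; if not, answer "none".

Evaluate Δρ/ρ₀ = −αΔT + βΔS across each adjacent pair:
  164–175 m: −αΔT+βΔS = −(1.4 × 10⁻⁴)(+13.8)+(7.8 × 10⁻⁴)(-0.64) = -2.4 × 10⁻³ → UNSTABLE
  175–209 m: −αΔT+βΔS = −(1.4 × 10⁻⁴)(-2.3)+(7.8 × 10⁻⁴)(+0.37) = 6.1 × 10⁻⁴ → stable
  209–227 m: −αΔT+βΔS = −(1.4 × 10⁻⁴)(-2.8)+(7.8 × 10⁻⁴)(-0.30) = 1.6 × 10⁻⁴ → stable
The 164–175 m interval has Δρ < 0: lighter water underlies denser water.

164–175 m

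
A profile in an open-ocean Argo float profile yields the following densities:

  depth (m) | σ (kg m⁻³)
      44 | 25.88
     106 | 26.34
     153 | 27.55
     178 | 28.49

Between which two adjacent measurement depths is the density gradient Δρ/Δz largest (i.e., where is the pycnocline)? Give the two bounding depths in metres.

Compute the density gradient over each adjacent pair:
  44–106 m: Δρ/Δz = 0.46/62 = 7.4 × 10⁻³ kg m⁻⁴
  106–153 m: Δρ/Δz = 1.21/47 = 0.026 kg m⁻⁴
  153–178 m: Δρ/Δz = 0.94/25 = 0.038 kg m⁻⁴
The largest gradient is in the 153–178 m interval — the pycnocline.

153–178 m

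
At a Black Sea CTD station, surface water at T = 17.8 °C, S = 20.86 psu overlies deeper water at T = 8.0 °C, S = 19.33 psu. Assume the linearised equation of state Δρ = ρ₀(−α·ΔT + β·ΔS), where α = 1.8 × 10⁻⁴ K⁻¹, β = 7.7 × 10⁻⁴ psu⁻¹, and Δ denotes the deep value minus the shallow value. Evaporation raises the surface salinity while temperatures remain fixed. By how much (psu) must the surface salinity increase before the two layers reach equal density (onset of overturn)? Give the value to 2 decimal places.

Neutral buoyancy requires −α(T_deep − T_surf) + β(S_deep − S_surf′) = 0.
S_surf′ = S_deep − (α/β)·ΔT = 19.33 − (1.8 × 10⁻⁴/7.7 × 10⁻⁴)·(-9.8) = 21.6209 psu.
Increase required: 21.6209 − 20.86 = 0.7609 psu.

0.76 psu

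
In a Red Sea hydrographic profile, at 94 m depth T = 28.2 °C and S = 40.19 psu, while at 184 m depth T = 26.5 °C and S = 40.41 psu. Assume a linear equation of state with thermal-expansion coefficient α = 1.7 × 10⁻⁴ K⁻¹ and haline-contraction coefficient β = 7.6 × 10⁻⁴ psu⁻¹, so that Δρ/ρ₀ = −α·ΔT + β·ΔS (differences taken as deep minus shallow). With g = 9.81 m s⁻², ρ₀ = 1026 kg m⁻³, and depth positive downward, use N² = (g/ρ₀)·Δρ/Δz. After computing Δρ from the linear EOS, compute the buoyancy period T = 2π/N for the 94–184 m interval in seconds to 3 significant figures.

ΔT = -1.7 K, ΔS = +0.22 psu (deep − shallow).
Δρ/ρ₀ = −αΔT + βΔS = 2.89 × 10⁻⁴ + 1.672 × 10⁻⁴ = 4.562 × 10⁻⁴, so Δρ ≈ 0.4681 kg m⁻³.
N² = (g/ρ₀)·Δρ/Δz = g·(Δρ/ρ₀)/Δz = 9.81 × 4.562 × 10⁻⁴ / 90 = 4.9726 × 10⁻⁵ s⁻².
N = √(4.9726 × 10⁻⁵) = 7.0517 × 10⁻³ rad s⁻¹ → T = 2π/N = 891.02 s ≈ 891 s.

891 s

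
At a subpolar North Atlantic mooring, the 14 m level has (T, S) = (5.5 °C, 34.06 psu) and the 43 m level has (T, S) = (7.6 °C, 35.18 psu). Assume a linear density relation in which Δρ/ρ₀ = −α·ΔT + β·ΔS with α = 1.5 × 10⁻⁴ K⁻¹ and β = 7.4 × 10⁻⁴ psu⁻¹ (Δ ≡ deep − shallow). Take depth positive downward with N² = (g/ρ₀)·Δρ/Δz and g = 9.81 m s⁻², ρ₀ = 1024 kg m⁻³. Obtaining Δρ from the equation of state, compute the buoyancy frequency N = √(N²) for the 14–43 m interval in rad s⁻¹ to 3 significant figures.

ΔT = +2.1 K, ΔS = +1.12 psu (deep − shallow).
Δρ/ρ₀ = −αΔT + βΔS = -3.15 × 10⁻⁴ + 8.288 × 10⁻⁴ = 5.138 × 10⁻⁴, so Δρ ≈ 0.5261 kg m⁻³.
N² = (g/ρ₀)·Δρ/Δz = g·(Δρ/ρ₀)/Δz = 9.81 × 5.138 × 10⁻⁴ / 29 = 1.7381 × 10⁻⁴ s⁻².
N = √(1.7381 × 10⁻⁴) = 0.013184 rad s⁻¹ ≈ 0.0132 rad s⁻¹.

0.0132 rad s⁻¹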